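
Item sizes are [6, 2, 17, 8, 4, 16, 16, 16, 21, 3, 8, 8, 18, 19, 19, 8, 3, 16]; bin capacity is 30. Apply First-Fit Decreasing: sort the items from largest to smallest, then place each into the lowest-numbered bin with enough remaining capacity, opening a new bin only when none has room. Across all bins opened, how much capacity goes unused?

Sorted descending: 21, 19, 19, 18, 17, 16, 16, 16, 16, 8, 8, 8, 8, 6, 4, 3, 3, 2.
Put 21 in bin 1; 9 remain.
Put 19 in bin 2; 11 remain.
Put 19 in bin 3; 11 remain.
Put 18 in bin 4; 12 remain.
Put 17 in bin 5; 13 remain.
Put 16 in bin 6; 14 remain.
Put 16 in bin 7; 14 remain.
Put 16 in bin 8; 14 remain.
Put 16 in bin 9; 14 remain.
Put 8 in bin 1; 1 remain.
Put 8 in bin 2; 3 remain.
Put 8 in bin 3; 3 remain.
Put 8 in bin 4; 4 remain.
Put 6 in bin 5; 7 remain.
Put 4 in bin 4; 0 remain.
Put 3 in bin 2; 0 remain.
Put 3 in bin 3; 0 remain.
Put 2 in bin 5; 5 remain.
9 bins × 30 = 270; used 208; unused 62.

62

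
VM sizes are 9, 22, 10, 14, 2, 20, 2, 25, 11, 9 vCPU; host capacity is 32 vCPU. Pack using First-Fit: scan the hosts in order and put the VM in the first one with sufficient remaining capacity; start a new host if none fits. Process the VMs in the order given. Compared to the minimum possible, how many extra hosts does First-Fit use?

First-Fit: [9,22] [10,14,2,2] [20,11] [25] [9] → 5 hosts.
Total size 124 vCPU; any packing needs at least ⌈124/32⌉ = 4 hosts.
An optimal packing achieves that bound: [25,2,2] [22,10] [20,11] [14,9,9] → 4 hosts.
Excess: 5 − 4 = 1.

1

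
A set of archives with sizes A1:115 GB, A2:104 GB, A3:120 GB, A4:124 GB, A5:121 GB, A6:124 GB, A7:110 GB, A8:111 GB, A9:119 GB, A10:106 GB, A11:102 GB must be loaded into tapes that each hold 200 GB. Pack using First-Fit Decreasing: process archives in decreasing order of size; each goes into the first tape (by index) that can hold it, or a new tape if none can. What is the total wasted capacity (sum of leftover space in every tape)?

Sorted descending: 124, 124, 121, 120, 119, 115, 111, 110, 106, 104, 102.
tape 1: place 124 GB, 76 GB left
tape 2: place 124 GB, 76 GB left
tape 3: place 121 GB, 79 GB left
tape 4: place 120 GB, 80 GB left
tape 5: place 119 GB, 81 GB left
tape 6: place 115 GB, 85 GB left
tape 7: place 111 GB, 89 GB left
tape 8: place 110 GB, 90 GB left
tape 9: place 106 GB, 94 GB left
tape 10: place 104 GB, 96 GB left
tape 11: place 102 GB, 98 GB left
11 tapes × 200 GB = 2200 GB; used 1256 GB; unused 944 GB.

944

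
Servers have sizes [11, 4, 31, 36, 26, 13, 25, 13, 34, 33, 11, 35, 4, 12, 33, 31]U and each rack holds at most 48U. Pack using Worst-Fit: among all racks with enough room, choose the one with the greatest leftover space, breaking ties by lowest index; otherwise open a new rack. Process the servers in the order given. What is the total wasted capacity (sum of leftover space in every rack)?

11U → rack 1 (remaining 37U)
4U → rack 1 (remaining 33U)
31U → rack 1 (remaining 2U)
36U → rack 2 (remaining 12U)
26U → rack 3 (remaining 22U)
13U → rack 3 (remaining 9U)
25U → rack 4 (remaining 23U)
13U → rack 4 (remaining 10U)
34U → rack 5 (remaining 14U)
33U → rack 6 (remaining 15U)
11U → rack 6 (remaining 4U)
35U → rack 7 (remaining 13U)
4U → rack 5 (remaining 10U)
12U → rack 7 (remaining 1U)
33U → rack 8 (remaining 15U)
31U → rack 9 (remaining 17U)
9 racks × 48U = 432U; used 352U; unused 80U.

80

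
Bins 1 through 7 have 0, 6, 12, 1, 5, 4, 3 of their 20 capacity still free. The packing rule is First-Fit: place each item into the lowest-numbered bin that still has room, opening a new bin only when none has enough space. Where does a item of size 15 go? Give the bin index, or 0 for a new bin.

0

No bin has ≥ 15 free, so a new bin is opened.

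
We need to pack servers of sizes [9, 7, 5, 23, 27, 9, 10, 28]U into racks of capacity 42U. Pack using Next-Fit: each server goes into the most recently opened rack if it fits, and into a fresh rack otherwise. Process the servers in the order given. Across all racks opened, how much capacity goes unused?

50

Put 9U in rack 1; 33U remain.
Put 7U in rack 1; 26U remain.
Put 5U in rack 1; 21U remain.
Put 23U in rack 2; 19U remain.
Put 27U in rack 3; 15U remain.
Put 9U in rack 3; 6U remain.
Put 10U in rack 4; 32U remain.
Put 28U in rack 4; 4U remain.
4 racks × 42U = 168U; used 118U; unused 50U.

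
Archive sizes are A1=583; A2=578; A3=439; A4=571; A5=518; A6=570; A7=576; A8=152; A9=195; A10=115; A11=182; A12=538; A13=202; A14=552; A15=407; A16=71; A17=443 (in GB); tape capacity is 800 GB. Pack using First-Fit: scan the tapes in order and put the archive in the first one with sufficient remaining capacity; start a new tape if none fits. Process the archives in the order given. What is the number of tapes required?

11

Put A1 (583 GB) in tape 1; 217 GB remain.
Put A2 (578 GB) in tape 2; 222 GB remain.
Put A3 (439 GB) in tape 3; 361 GB remain.
Put A4 (571 GB) in tape 4; 229 GB remain.
Put A5 (518 GB) in tape 5; 282 GB remain.
Put A6 (570 GB) in tape 6; 230 GB remain.
Put A7 (576 GB) in tape 7; 224 GB remain.
Put A8 (152 GB) in tape 1; 65 GB remain.
Put A9 (195 GB) in tape 2; 27 GB remain.
Put A10 (115 GB) in tape 3; 246 GB remain.
Put A11 (182 GB) in tape 3; 64 GB remain.
Put A12 (538 GB) in tape 8; 262 GB remain.
Put A13 (202 GB) in tape 4; 27 GB remain.
Put A14 (552 GB) in tape 9; 248 GB remain.
Put A15 (407 GB) in tape 10; 393 GB remain.
Put A16 (71 GB) in tape 5; 211 GB remain.
Put A17 (443 GB) in tape 11; 357 GB remain.
Final tapes: [583,152] [578,195] [439,115,182] [571,202] [518,71] [570] [576] [538] [552] [407] [443].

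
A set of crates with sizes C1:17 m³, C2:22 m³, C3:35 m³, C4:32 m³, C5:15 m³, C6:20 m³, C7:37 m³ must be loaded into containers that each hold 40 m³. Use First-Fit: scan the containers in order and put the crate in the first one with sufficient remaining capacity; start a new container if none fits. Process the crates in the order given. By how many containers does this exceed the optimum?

First-Fit: [17,22] [35] [32] [15,20] [37] → 5 containers.
Total size 178 m³; any packing needs at least ⌈178/40⌉ = 5 containers.
So 5 is already optimal.

0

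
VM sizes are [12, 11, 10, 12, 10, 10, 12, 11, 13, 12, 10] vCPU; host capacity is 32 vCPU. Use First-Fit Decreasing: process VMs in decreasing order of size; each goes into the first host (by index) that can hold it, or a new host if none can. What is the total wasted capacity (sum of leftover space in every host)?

Sorted descending: 13, 12, 12, 12, 12, 11, 11, 10, 10, 10, 10.
13 vCPU → host 1 (remaining 19 vCPU)
12 vCPU → host 1 (remaining 7 vCPU)
12 vCPU → host 2 (remaining 20 vCPU)
12 vCPU → host 2 (remaining 8 vCPU)
12 vCPU → host 3 (remaining 20 vCPU)
11 vCPU → host 3 (remaining 9 vCPU)
11 vCPU → host 4 (remaining 21 vCPU)
10 vCPU → host 4 (remaining 11 vCPU)
10 vCPU → host 4 (remaining 1 vCPU)
10 vCPU → host 5 (remaining 22 vCPU)
10 vCPU → host 5 (remaining 12 vCPU)
5 hosts × 32 vCPU = 160 vCPU; used 123 vCPU; unused 37 vCPU.

37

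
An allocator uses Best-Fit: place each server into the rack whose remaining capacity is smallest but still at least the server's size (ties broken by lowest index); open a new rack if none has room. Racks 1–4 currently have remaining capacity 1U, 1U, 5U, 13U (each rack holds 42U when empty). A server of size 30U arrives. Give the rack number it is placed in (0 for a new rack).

0

No rack has ≥ 30U free, so a new rack is opened.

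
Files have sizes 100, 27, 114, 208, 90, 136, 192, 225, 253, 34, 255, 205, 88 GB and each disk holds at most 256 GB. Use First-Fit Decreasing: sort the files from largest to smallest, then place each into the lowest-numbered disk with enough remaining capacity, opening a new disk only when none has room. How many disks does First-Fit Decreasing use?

9 disks

Sorted descending: 255, 253, 225, 208, 205, 192, 136, 114, 100, 90, 88, 34, 27.
disk 1: place 255 GB, 1 GB left
disk 2: place 253 GB, 3 GB left
disk 3: place 225 GB, 31 GB left
disk 4: place 208 GB, 48 GB left
disk 5: place 205 GB, 51 GB left
disk 6: place 192 GB, 64 GB left
disk 7: place 136 GB, 120 GB left
disk 7: place 114 GB, 6 GB left
disk 8: place 100 GB, 156 GB left
disk 8: place 90 GB, 66 GB left
disk 9: place 88 GB, 168 GB left
disk 4: place 34 GB, 14 GB left
disk 3: place 27 GB, 4 GB left
Final disks: [255] [253] [225,27] [208,34] [205] [192] [136,114] [100,90] [88].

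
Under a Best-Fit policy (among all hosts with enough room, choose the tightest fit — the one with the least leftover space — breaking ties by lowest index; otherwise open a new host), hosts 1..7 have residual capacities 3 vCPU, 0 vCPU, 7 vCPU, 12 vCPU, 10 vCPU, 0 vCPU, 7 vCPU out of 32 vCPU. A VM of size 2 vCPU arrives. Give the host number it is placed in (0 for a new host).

Hosts with room: host 1 (3 vCPU), host 3 (7 vCPU), host 4 (12 vCPU), host 5 (10 vCPU), host 7 (7 vCPU).
Tightest fit is host 1 with 3 vCPU free.

1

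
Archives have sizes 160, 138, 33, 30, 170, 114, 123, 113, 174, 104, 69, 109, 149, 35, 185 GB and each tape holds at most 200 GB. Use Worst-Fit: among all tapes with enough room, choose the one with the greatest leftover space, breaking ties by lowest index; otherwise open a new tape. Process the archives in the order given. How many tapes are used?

tape 1: place 160 GB, 40 GB left
tape 2: place 138 GB, 62 GB left
tape 2: place 33 GB, 29 GB left
tape 1: place 30 GB, 10 GB left
tape 3: place 170 GB, 30 GB left
tape 4: place 114 GB, 86 GB left
tape 5: place 123 GB, 77 GB left
tape 6: place 113 GB, 87 GB left
tape 7: place 174 GB, 26 GB left
tape 8: place 104 GB, 96 GB left
tape 8: place 69 GB, 27 GB left
tape 9: place 109 GB, 91 GB left
tape 10: place 149 GB, 51 GB left
tape 9: place 35 GB, 56 GB left
tape 11: place 185 GB, 15 GB left
Final tapes: [160,30] [138,33] [170] [114] [123] [113] [174] [104,69] [109,35] [149] [185].

11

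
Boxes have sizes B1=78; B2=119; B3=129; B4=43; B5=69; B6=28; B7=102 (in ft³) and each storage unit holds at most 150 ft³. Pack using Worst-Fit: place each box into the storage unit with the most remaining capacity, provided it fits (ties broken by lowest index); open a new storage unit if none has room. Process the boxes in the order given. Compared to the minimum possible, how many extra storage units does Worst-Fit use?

Worst-Fit: [78,43] [119] [129] [69,28] [102] → 5 storage units.
Total size 568 ft³; any packing needs at least ⌈568/150⌉ = 4 storage units.
An optimal packing achieves that bound: [129] [119,28] [102,43] [78,69] → 4 storage units.
Excess: 5 − 4 = 1.

1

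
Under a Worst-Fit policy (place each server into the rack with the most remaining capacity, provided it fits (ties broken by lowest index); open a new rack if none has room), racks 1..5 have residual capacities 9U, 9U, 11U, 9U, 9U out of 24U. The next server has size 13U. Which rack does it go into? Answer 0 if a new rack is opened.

0

No rack has ≥ 13U free, so a new rack is opened.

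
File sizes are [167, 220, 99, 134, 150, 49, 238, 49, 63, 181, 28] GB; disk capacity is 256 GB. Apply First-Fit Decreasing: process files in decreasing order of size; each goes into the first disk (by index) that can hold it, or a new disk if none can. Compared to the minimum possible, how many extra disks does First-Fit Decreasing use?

0

First-Fit Decreasing: [238] [220,28] [181,63] [167,49] [150,99] [134,49] → 6 disks.
Total size 1378 GB; any packing needs at least ⌈1378/256⌉ = 6 disks.
So 6 is already optimal.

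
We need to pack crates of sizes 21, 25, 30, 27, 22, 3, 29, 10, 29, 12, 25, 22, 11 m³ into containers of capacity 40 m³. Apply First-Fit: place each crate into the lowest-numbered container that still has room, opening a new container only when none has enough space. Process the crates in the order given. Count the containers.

Put 21 m³ in container 1; 19 m³ remain.
Put 25 m³ in container 2; 15 m³ remain.
Put 30 m³ in container 3; 10 m³ remain.
Put 27 m³ in container 4; 13 m³ remain.
Put 22 m³ in container 5; 18 m³ remain.
Put 3 m³ in container 1; 16 m³ remain.
Put 29 m³ in container 6; 11 m³ remain.
Put 10 m³ in container 1; 6 m³ remain.
Put 29 m³ in container 7; 11 m³ remain.
Put 12 m³ in container 2; 3 m³ remain.
Put 25 m³ in container 8; 15 m³ remain.
Put 22 m³ in container 9; 18 m³ remain.
Put 11 m³ in container 4; 2 m³ remain.

9 containers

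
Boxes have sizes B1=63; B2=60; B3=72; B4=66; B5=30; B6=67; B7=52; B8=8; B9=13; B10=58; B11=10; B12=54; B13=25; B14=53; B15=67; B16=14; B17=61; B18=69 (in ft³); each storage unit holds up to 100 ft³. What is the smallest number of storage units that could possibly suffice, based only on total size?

Total size = 63 + 60 + 72 + 66 + 30 + 67 + 52 + 8 + 13 + 58 + 10 + 54 + 25 + 53 + 67 + 14 + 61 + 69 = 842 ft³.
⌈842 / 100⌉ = 9.

9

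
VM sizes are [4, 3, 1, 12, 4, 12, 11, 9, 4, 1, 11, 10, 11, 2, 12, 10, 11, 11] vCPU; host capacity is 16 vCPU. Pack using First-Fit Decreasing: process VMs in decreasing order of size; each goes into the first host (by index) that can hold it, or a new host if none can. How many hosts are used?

11

Sorted descending: 12, 12, 12, 11, 11, 11, 11, 11, 10, 10, 9, 4, 4, 4, 3, 2, 1, 1.
12 vCPU → host 1 (remaining 4 vCPU)
12 vCPU → host 2 (remaining 4 vCPU)
12 vCPU → host 3 (remaining 4 vCPU)
11 vCPU → host 4 (remaining 5 vCPU)
11 vCPU → host 5 (remaining 5 vCPU)
11 vCPU → host 6 (remaining 5 vCPU)
11 vCPU → host 7 (remaining 5 vCPU)
11 vCPU → host 8 (remaining 5 vCPU)
10 vCPU → host 9 (remaining 6 vCPU)
10 vCPU → host 10 (remaining 6 vCPU)
9 vCPU → host 11 (remaining 7 vCPU)
4 vCPU → host 1 (remaining 0 vCPU)
4 vCPU → host 2 (remaining 0 vCPU)
4 vCPU → host 3 (remaining 0 vCPU)
3 vCPU → host 4 (remaining 2 vCPU)
2 vCPU → host 4 (remaining 0 vCPU)
1 vCPU → host 5 (remaining 4 vCPU)
1 vCPU → host 5 (remaining 3 vCPU)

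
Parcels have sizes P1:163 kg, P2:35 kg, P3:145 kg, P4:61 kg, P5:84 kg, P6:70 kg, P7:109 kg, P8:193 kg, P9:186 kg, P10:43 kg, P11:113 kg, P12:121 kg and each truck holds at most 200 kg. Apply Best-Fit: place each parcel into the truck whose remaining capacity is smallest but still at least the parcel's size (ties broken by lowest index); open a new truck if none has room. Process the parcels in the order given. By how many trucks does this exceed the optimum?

Best-Fit: [163,35] [145,43] [61,84] [70,109] [193] [186] [113] [121] → 8 trucks.
Total size 1323 kg; any packing needs at least ⌈1323/200⌉ = 7 trucks.
An optimal packing achieves that bound: [193] [186] [163,35] [145,43] [121,70] [113,84] [109,61] → 7 trucks.
Excess: 8 − 7 = 1.

1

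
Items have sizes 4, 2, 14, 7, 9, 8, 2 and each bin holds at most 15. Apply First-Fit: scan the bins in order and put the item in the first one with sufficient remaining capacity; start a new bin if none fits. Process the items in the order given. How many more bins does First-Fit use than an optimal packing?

First-Fit: [4,2,7,2] [14] [9] [8] → 4 bins.
Total size 46; any packing needs at least ⌈46/15⌉ = 4 bins.
So 4 is already optimal.

0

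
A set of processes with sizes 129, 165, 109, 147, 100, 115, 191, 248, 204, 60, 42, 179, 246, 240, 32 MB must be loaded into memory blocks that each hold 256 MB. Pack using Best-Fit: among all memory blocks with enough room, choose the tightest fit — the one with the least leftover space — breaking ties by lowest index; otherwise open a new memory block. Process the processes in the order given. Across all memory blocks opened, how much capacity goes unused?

353

129 MB → memory block 1 (remaining 127 MB)
165 MB → memory block 2 (remaining 91 MB)
109 MB → memory block 1 (remaining 18 MB)
147 MB → memory block 3 (remaining 109 MB)
100 MB → memory block 3 (remaining 9 MB)
115 MB → memory block 4 (remaining 141 MB)
191 MB → memory block 5 (remaining 65 MB)
248 MB → memory block 6 (remaining 8 MB)
204 MB → memory block 7 (remaining 52 MB)
60 MB → memory block 5 (remaining 5 MB)
42 MB → memory block 7 (remaining 10 MB)
179 MB → memory block 8 (remaining 77 MB)
246 MB → memory block 9 (remaining 10 MB)
240 MB → memory block 10 (remaining 16 MB)
32 MB → memory block 8 (remaining 45 MB)
10 memory blocks × 256 MB = 2560 MB; used 2207 MB; unused 353 MB.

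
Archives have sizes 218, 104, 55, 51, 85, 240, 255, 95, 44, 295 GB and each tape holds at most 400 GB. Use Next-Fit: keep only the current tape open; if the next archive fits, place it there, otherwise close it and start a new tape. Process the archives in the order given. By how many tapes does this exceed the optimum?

0

Next-Fit: [218,104,55] [51,85,240] [255,95,44] [295] → 4 tapes.
Total size 1442 GB; any packing needs at least ⌈1442/400⌉ = 4 tapes.
So 4 is already optimal.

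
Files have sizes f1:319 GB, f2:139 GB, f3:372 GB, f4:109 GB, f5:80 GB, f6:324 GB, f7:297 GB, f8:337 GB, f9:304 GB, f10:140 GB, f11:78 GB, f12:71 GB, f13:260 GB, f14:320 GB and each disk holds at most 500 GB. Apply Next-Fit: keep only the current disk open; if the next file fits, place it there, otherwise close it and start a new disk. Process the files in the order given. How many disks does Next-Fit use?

f1 (319 GB) → disk 1 (remaining 181 GB)
f2 (139 GB) → disk 1 (remaining 42 GB)
f3 (372 GB) → disk 2 (remaining 128 GB)
f4 (109 GB) → disk 2 (remaining 19 GB)
f5 (80 GB) → disk 3 (remaining 420 GB)
f6 (324 GB) → disk 3 (remaining 96 GB)
f7 (297 GB) → disk 4 (remaining 203 GB)
f8 (337 GB) → disk 5 (remaining 163 GB)
f9 (304 GB) → disk 6 (remaining 196 GB)
f10 (140 GB) → disk 6 (remaining 56 GB)
f11 (78 GB) → disk 7 (remaining 422 GB)
f12 (71 GB) → disk 7 (remaining 351 GB)
f13 (260 GB) → disk 7 (remaining 91 GB)
f14 (320 GB) → disk 8 (remaining 180 GB)
Final disks: [319,139] [372,109] [80,324] [297] [337] [304,140] [78,71,260] [320].

8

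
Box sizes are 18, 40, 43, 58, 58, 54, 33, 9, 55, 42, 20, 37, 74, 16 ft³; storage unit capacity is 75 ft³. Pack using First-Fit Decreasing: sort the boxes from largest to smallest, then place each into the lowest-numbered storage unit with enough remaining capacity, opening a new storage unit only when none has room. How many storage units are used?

9

Sorted descending: 74, 58, 58, 55, 54, 43, 42, 40, 37, 33, 20, 18, 16, 9.
storage unit 1: place 74 ft³, 1 ft³ left
storage unit 2: place 58 ft³, 17 ft³ left
storage unit 3: place 58 ft³, 17 ft³ left
storage unit 4: place 55 ft³, 20 ft³ left
storage unit 5: place 54 ft³, 21 ft³ left
storage unit 6: place 43 ft³, 32 ft³ left
storage unit 7: place 42 ft³, 33 ft³ left
storage unit 8: place 40 ft³, 35 ft³ left
storage unit 9: place 37 ft³, 38 ft³ left
storage unit 7: place 33 ft³, 0 ft³ left
storage unit 4: place 20 ft³, 0 ft³ left
storage unit 5: place 18 ft³, 3 ft³ left
storage unit 2: place 16 ft³, 1 ft³ left
storage unit 3: place 9 ft³, 8 ft³ left
Final storage units: [74] [58,16] [58,9] [55,20] [54,18] [43] [42,33] [40] [37].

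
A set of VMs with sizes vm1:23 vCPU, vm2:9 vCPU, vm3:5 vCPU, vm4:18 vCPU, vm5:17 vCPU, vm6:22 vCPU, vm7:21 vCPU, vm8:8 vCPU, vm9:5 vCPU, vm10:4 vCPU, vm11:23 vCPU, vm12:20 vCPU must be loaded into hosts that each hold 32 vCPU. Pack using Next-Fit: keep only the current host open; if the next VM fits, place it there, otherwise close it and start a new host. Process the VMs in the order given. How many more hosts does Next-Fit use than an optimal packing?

0

Next-Fit: [23,9] [5,18] [17] [22] [21,8] [5,4,23] [20] → 7 hosts.
7 VMs exceed 16 vCPU (half the capacity), and no two of those can share a host, so at least 7 hosts are needed.
So 7 is already optimal.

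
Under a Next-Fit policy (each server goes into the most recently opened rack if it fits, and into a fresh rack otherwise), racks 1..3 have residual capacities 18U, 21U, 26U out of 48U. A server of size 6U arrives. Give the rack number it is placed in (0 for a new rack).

Next-Fit only looks at rack 3, which has 26U free.
6U fits there.

3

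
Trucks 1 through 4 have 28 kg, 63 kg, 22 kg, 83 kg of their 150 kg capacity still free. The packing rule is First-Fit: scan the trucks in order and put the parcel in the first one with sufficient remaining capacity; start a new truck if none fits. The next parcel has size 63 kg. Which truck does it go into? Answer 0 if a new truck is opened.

Trucks with room: truck 2 (63 kg), truck 4 (83 kg).
The first with room is truck 2.

2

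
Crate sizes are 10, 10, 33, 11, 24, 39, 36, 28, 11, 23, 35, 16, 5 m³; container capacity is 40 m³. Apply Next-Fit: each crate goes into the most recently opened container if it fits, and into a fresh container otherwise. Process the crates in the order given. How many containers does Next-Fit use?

10 m³ → container 1 (remaining 30 m³)
10 m³ → container 1 (remaining 20 m³)
33 m³ → container 2 (remaining 7 m³)
11 m³ → container 3 (remaining 29 m³)
24 m³ → container 3 (remaining 5 m³)
39 m³ → container 4 (remaining 1 m³)
36 m³ → container 5 (remaining 4 m³)
28 m³ → container 6 (remaining 12 m³)
11 m³ → container 6 (remaining 1 m³)
23 m³ → container 7 (remaining 17 m³)
35 m³ → container 8 (remaining 5 m³)
16 m³ → container 9 (remaining 24 m³)
5 m³ → container 9 (remaining 19 m³)

9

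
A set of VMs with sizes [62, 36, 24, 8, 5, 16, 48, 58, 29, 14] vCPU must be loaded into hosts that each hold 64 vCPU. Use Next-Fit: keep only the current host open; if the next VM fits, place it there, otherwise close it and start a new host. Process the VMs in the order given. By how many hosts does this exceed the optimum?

Next-Fit: [62] [36,24] [8,5,16] [48] [58] [29,14] → 6 hosts.
Total size 300 vCPU; any packing needs at least ⌈300/64⌉ = 5 hosts.
An optimal packing achieves that bound: [62] [58,5] [48,16] [36,24] [29,14,8] → 5 hosts.
Excess: 6 − 5 = 1.

1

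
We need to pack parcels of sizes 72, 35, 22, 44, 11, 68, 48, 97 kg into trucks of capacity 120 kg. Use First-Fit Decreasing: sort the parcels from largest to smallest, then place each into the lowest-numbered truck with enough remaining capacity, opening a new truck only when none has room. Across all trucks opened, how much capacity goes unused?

83

Sorted descending: 97, 72, 68, 48, 44, 35, 22, 11.
97 kg → truck 1 (remaining 23 kg)
72 kg → truck 2 (remaining 48 kg)
68 kg → truck 3 (remaining 52 kg)
48 kg → truck 2 (remaining 0 kg)
44 kg → truck 3 (remaining 8 kg)
35 kg → truck 4 (remaining 85 kg)
22 kg → truck 1 (remaining 1 kg)
11 kg → truck 4 (remaining 74 kg)
4 trucks × 120 kg = 480 kg; used 397 kg; unused 83 kg.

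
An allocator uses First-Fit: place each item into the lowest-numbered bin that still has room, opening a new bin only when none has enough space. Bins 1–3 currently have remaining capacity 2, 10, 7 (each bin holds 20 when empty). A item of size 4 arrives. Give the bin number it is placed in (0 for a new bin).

Bins with room: bin 2 (10), bin 3 (7).
The first with room is bin 2.

2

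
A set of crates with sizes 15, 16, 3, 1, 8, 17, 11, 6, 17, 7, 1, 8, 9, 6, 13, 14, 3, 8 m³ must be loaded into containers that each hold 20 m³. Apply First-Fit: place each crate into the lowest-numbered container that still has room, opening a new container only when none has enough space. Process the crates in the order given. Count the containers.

15 m³ → container 1 (remaining 5 m³)
16 m³ → container 2 (remaining 4 m³)
3 m³ → container 1 (remaining 2 m³)
1 m³ → container 1 (remaining 1 m³)
8 m³ → container 3 (remaining 12 m³)
17 m³ → container 4 (remaining 3 m³)
11 m³ → container 3 (remaining 1 m³)
6 m³ → container 5 (remaining 14 m³)
17 m³ → container 6 (remaining 3 m³)
7 m³ → container 5 (remaining 7 m³)
1 m³ → container 1 (remaining 0 m³)
8 m³ → container 7 (remaining 12 m³)
9 m³ → container 7 (remaining 3 m³)
6 m³ → container 5 (remaining 1 m³)
13 m³ → container 8 (remaining 7 m³)
14 m³ → container 9 (remaining 6 m³)
3 m³ → container 2 (remaining 1 m³)
8 m³ → container 10 (remaining 12 m³)
Final containers: [15,3,1,1] [16,3] [8,11] [17] [6,7,6] [17] [8,9] [13] [14] [8].

10 containers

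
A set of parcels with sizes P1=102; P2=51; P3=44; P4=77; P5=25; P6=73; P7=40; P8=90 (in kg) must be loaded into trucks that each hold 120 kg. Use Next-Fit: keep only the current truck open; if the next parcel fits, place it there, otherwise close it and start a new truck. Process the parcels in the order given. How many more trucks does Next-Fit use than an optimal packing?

Next-Fit: [102] [51,44] [77,25] [73,40] [90] → 5 trucks.
Total size 502 kg; any packing needs at least ⌈502/120⌉ = 5 trucks.
So 5 is already optimal.

0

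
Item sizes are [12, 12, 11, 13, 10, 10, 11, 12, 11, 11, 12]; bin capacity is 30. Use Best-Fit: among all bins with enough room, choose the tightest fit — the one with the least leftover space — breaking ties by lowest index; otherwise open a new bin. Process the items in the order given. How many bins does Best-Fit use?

bin 1: place 12, 18 left
bin 1: place 12, 6 left
bin 2: place 11, 19 left
bin 2: place 13, 6 left
bin 3: place 10, 20 left
bin 3: place 10, 10 left
bin 4: place 11, 19 left
bin 4: place 12, 7 left
bin 5: place 11, 19 left
bin 5: place 11, 8 left
bin 6: place 12, 18 left

6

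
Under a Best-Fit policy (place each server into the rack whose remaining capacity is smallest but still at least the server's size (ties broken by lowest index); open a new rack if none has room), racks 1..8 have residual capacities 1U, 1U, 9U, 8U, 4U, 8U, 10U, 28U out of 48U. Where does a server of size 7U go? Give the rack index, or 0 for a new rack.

Racks with room: rack 3 (9U), rack 4 (8U), rack 6 (8U), rack 7 (10U), rack 8 (28U).
Tightest fit is rack 4 with 8U free.

4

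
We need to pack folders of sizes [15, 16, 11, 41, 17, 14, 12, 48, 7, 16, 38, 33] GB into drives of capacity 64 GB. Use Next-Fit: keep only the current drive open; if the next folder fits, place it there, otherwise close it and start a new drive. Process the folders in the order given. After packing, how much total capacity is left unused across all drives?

116

Put 15 GB in drive 1; 49 GB remain.
Put 16 GB in drive 1; 33 GB remain.
Put 11 GB in drive 1; 22 GB remain.
Put 41 GB in drive 2; 23 GB remain.
Put 17 GB in drive 2; 6 GB remain.
Put 14 GB in drive 3; 50 GB remain.
Put 12 GB in drive 3; 38 GB remain.
Put 48 GB in drive 4; 16 GB remain.
Put 7 GB in drive 4; 9 GB remain.
Put 16 GB in drive 5; 48 GB remain.
Put 38 GB in drive 5; 10 GB remain.
Put 33 GB in drive 6; 31 GB remain.
6 drives × 64 GB = 384 GB; used 268 GB; unused 116 GB.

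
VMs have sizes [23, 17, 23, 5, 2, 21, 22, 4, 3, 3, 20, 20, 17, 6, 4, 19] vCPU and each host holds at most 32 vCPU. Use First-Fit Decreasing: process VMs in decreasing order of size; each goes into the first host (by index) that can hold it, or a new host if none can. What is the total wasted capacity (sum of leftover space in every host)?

Sorted descending: 23, 23, 22, 21, 20, 20, 19, 17, 17, 6, 5, 4, 4, 3, 3, 2.
23 vCPU → host 1 (remaining 9 vCPU)
23 vCPU → host 2 (remaining 9 vCPU)
22 vCPU → host 3 (remaining 10 vCPU)
21 vCPU → host 4 (remaining 11 vCPU)
20 vCPU → host 5 (remaining 12 vCPU)
20 vCPU → host 6 (remaining 12 vCPU)
19 vCPU → host 7 (remaining 13 vCPU)
17 vCPU → host 8 (remaining 15 vCPU)
17 vCPU → host 9 (remaining 15 vCPU)
6 vCPU → host 1 (remaining 3 vCPU)
5 vCPU → host 2 (remaining 4 vCPU)
4 vCPU → host 2 (remaining 0 vCPU)
4 vCPU → host 3 (remaining 6 vCPU)
3 vCPU → host 1 (remaining 0 vCPU)
3 vCPU → host 3 (remaining 3 vCPU)
2 vCPU → host 3 (remaining 1 vCPU)
9 hosts × 32 vCPU = 288 vCPU; used 209 vCPU; unused 79 vCPU.

79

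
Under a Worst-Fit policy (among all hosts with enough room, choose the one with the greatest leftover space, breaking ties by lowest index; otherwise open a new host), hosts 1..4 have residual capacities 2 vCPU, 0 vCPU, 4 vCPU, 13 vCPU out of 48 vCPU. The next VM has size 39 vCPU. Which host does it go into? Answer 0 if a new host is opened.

No host has ≥ 39 vCPU free, so a new host is opened.

0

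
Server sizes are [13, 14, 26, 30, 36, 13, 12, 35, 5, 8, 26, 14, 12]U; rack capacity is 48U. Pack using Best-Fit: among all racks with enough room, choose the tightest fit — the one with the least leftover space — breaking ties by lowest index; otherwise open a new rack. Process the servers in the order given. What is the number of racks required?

13U → rack 1 (remaining 35U)
14U → rack 1 (remaining 21U)
26U → rack 2 (remaining 22U)
30U → rack 3 (remaining 18U)
36U → rack 4 (remaining 12U)
13U → rack 3 (remaining 5U)
12U → rack 4 (remaining 0U)
35U → rack 5 (remaining 13U)
5U → rack 3 (remaining 0U)
8U → rack 5 (remaining 5U)
26U → rack 6 (remaining 22U)
14U → rack 1 (remaining 7U)
12U → rack 2 (remaining 10U)
Final racks: [13,14,14] [26,12] [30,13,5] [36,12] [35,8] [26].

6 racks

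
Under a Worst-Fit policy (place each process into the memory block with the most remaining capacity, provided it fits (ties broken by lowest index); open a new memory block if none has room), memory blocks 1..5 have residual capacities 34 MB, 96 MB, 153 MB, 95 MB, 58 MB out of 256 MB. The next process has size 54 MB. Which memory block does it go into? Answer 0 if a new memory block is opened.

Memory blocks with room: memory block 2 (96 MB), memory block 3 (153 MB), memory block 4 (95 MB), memory block 5 (58 MB).
Most room is memory block 3 with 153 MB free.

3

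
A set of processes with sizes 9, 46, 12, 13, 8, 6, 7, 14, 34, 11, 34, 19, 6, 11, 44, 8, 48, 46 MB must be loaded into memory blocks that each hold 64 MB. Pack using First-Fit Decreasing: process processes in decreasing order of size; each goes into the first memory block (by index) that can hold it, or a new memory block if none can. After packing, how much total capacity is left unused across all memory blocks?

8

Sorted descending: 48, 46, 46, 44, 34, 34, 19, 14, 13, 12, 11, 11, 9, 8, 8, 7, 6, 6.
memory block 1: place 48 MB, 16 MB left
memory block 2: place 46 MB, 18 MB left
memory block 3: place 46 MB, 18 MB left
memory block 4: place 44 MB, 20 MB left
memory block 5: place 34 MB, 30 MB left
memory block 6: place 34 MB, 30 MB left
memory block 4: place 19 MB, 1 MB left
memory block 1: place 14 MB, 2 MB left
memory block 2: place 13 MB, 5 MB left
memory block 3: place 12 MB, 6 MB left
memory block 5: place 11 MB, 19 MB left
memory block 5: place 11 MB, 8 MB left
memory block 6: place 9 MB, 21 MB left
memory block 5: place 8 MB, 0 MB left
memory block 6: place 8 MB, 13 MB left
memory block 6: place 7 MB, 6 MB left
memory block 3: place 6 MB, 0 MB left
memory block 6: place 6 MB, 0 MB left
6 memory blocks × 64 MB = 384 MB; used 376 MB; unused 8 MB.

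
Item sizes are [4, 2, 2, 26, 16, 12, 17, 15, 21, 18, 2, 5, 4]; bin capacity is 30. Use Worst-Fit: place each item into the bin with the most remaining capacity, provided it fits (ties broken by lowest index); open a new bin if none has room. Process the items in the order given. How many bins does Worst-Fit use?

bin 1: place 4, 26 left
bin 1: place 2, 24 left
bin 1: place 2, 22 left
bin 2: place 26, 4 left
bin 1: place 16, 6 left
bin 3: place 12, 18 left
bin 3: place 17, 1 left
bin 4: place 15, 15 left
bin 5: place 21, 9 left
bin 6: place 18, 12 left
bin 4: place 2, 13 left
bin 4: place 5, 8 left
bin 6: place 4, 8 left
Final bins: [4,2,2,16] [26] [12,17] [15,2,5] [21] [18,4].

6 bins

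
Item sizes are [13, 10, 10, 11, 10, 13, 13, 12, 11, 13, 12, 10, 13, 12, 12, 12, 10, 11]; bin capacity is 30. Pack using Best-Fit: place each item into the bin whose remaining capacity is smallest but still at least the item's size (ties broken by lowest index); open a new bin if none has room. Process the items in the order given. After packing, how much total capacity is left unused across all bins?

62

Put 13 in bin 1; 17 remain.
Put 10 in bin 1; 7 remain.
Put 10 in bin 2; 20 remain.
Put 11 in bin 2; 9 remain.
Put 10 in bin 3; 20 remain.
Put 13 in bin 3; 7 remain.
Put 13 in bin 4; 17 remain.
Put 12 in bin 4; 5 remain.
Put 11 in bin 5; 19 remain.
Put 13 in bin 5; 6 remain.
Put 12 in bin 6; 18 remain.
Put 10 in bin 6; 8 remain.
Put 13 in bin 7; 17 remain.
Put 12 in bin 7; 5 remain.
Put 12 in bin 8; 18 remain.
Put 12 in bin 8; 6 remain.
Put 10 in bin 9; 20 remain.
Put 11 in bin 9; 9 remain.
9 bins × 30 = 270; used 208; unused 62.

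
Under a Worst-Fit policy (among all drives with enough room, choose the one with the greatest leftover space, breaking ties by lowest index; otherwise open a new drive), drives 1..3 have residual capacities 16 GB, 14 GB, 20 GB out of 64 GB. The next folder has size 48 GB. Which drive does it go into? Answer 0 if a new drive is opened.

0

No drive has ≥ 48 GB free, so a new drive is opened.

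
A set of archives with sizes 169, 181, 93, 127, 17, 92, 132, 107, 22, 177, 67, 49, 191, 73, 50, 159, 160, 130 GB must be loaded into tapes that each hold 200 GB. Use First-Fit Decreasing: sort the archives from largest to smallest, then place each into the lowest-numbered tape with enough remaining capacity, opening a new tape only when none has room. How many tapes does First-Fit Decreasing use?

11 tapes

Sorted descending: 191, 181, 177, 169, 160, 159, 132, 130, 127, 107, 93, 92, 73, 67, 50, 49, 22, 17.
tape 1: place 191 GB, 9 GB left
tape 2: place 181 GB, 19 GB left
tape 3: place 177 GB, 23 GB left
tape 4: place 169 GB, 31 GB left
tape 5: place 160 GB, 40 GB left
tape 6: place 159 GB, 41 GB left
tape 7: place 132 GB, 68 GB left
tape 8: place 130 GB, 70 GB left
tape 9: place 127 GB, 73 GB left
tape 10: place 107 GB, 93 GB left
tape 10: place 93 GB, 0 GB left
tape 11: place 92 GB, 108 GB left
tape 9: place 73 GB, 0 GB left
tape 7: place 67 GB, 1 GB left
tape 8: place 50 GB, 20 GB left
tape 11: place 49 GB, 59 GB left
tape 3: place 22 GB, 1 GB left
tape 2: place 17 GB, 2 GB left
Final tapes: [191] [181,17] [177,22] [169] [160] [159] [132,67] [130,50] [127,73] [107,93] [92,49].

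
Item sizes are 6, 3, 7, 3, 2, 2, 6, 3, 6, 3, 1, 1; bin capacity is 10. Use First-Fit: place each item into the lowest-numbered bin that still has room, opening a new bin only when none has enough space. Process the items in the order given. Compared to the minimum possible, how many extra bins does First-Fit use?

First-Fit: [6,3,1] [7,3] [2,2,6] [3,6,1] [3] → 5 bins.
Total size 43; any packing needs at least ⌈43/10⌉ = 5 bins.
So 5 is already optimal.

0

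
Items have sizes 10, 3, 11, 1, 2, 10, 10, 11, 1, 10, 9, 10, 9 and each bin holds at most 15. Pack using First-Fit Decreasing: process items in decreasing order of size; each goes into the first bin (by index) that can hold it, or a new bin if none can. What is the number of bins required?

Sorted descending: 11, 11, 10, 10, 10, 10, 10, 9, 9, 3, 2, 1, 1.
Put 11 in bin 1; 4 remain.
Put 11 in bin 2; 4 remain.
Put 10 in bin 3; 5 remain.
Put 10 in bin 4; 5 remain.
Put 10 in bin 5; 5 remain.
Put 10 in bin 6; 5 remain.
Put 10 in bin 7; 5 remain.
Put 9 in bin 8; 6 remain.
Put 9 in bin 9; 6 remain.
Put 3 in bin 1; 1 remain.
Put 2 in bin 2; 2 remain.
Put 1 in bin 1; 0 remain.
Put 1 in bin 2; 1 remain.
Final bins: [11,3,1] [11,2,1] [10] [10] [10] [10] [10] [9] [9].

9 bins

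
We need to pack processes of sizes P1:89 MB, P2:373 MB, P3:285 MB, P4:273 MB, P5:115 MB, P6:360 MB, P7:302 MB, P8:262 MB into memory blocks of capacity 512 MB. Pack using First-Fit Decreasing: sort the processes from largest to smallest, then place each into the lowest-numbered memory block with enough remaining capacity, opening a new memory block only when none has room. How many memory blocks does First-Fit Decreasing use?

Sorted descending: 373, 360, 302, 285, 273, 262, 115, 89.
373 MB → memory block 1 (remaining 139 MB)
360 MB → memory block 2 (remaining 152 MB)
302 MB → memory block 3 (remaining 210 MB)
285 MB → memory block 4 (remaining 227 MB)
273 MB → memory block 5 (remaining 239 MB)
262 MB → memory block 6 (remaining 250 MB)
115 MB → memory block 1 (remaining 24 MB)
89 MB → memory block 2 (remaining 63 MB)
Final memory blocks: [373,115] [360,89] [302] [285] [273] [262].

6 memory blocks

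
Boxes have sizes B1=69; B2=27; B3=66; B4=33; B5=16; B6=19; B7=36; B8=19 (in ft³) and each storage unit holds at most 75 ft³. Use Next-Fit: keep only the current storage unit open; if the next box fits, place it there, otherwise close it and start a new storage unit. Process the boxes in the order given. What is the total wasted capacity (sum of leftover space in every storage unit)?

90

storage unit 1: place B1 (69 ft³), 6 ft³ left
storage unit 2: place B2 (27 ft³), 48 ft³ left
storage unit 3: place B3 (66 ft³), 9 ft³ left
storage unit 4: place B4 (33 ft³), 42 ft³ left
storage unit 4: place B5 (16 ft³), 26 ft³ left
storage unit 4: place B6 (19 ft³), 7 ft³ left
storage unit 5: place B7 (36 ft³), 39 ft³ left
storage unit 5: place B8 (19 ft³), 20 ft³ left
5 storage units × 75 ft³ = 375 ft³; used 285 ft³; unused 90 ft³.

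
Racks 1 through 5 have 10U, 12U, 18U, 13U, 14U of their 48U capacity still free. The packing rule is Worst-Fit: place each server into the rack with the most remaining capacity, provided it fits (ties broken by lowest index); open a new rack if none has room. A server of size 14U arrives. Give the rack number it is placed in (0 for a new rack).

Racks with room: rack 3 (18U), rack 5 (14U).
Most room is rack 3 with 18U free.

3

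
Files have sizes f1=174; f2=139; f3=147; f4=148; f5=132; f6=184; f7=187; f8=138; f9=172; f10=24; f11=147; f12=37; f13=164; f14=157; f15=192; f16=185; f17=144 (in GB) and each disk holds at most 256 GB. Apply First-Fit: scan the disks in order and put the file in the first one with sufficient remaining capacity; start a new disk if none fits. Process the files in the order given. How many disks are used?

15

disk 1: place f1 (174 GB), 82 GB left
disk 2: place f2 (139 GB), 117 GB left
disk 3: place f3 (147 GB), 109 GB left
disk 4: place f4 (148 GB), 108 GB left
disk 5: place f5 (132 GB), 124 GB left
disk 6: place f6 (184 GB), 72 GB left
disk 7: place f7 (187 GB), 69 GB left
disk 8: place f8 (138 GB), 118 GB left
disk 9: place f9 (172 GB), 84 GB left
disk 1: place f10 (24 GB), 58 GB left
disk 10: place f11 (147 GB), 109 GB left
disk 1: place f12 (37 GB), 21 GB left
disk 11: place f13 (164 GB), 92 GB left
disk 12: place f14 (157 GB), 99 GB left
disk 13: place f15 (192 GB), 64 GB left
disk 14: place f16 (185 GB), 71 GB left
disk 15: place f17 (144 GB), 112 GB left
Final disks: [174,24,37] [139] [147] [148] [132] [184] [187] [138] [172] [147] [164] [157] [192] [185] [144].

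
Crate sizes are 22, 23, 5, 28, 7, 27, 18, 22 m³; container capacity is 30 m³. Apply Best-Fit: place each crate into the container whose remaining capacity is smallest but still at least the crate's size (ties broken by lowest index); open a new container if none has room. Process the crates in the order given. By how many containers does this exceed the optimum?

Best-Fit: [22,7] [23,5] [28] [27] [18] [22] → 6 containers.
Total size 152 m³; any packing needs at least ⌈152/30⌉ = 6 containers.
So 6 is already optimal.

0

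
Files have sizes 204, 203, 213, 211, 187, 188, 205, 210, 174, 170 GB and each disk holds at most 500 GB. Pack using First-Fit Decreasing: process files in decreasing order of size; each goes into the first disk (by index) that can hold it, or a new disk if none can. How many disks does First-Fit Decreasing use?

5 disks

Sorted descending: 213, 211, 210, 205, 204, 203, 188, 187, 174, 170.
disk 1: place 213 GB, 287 GB left
disk 1: place 211 GB, 76 GB left
disk 2: place 210 GB, 290 GB left
disk 2: place 205 GB, 85 GB left
disk 3: place 204 GB, 296 GB left
disk 3: place 203 GB, 93 GB left
disk 4: place 188 GB, 312 GB left
disk 4: place 187 GB, 125 GB left
disk 5: place 174 GB, 326 GB left
disk 5: place 170 GB, 156 GB left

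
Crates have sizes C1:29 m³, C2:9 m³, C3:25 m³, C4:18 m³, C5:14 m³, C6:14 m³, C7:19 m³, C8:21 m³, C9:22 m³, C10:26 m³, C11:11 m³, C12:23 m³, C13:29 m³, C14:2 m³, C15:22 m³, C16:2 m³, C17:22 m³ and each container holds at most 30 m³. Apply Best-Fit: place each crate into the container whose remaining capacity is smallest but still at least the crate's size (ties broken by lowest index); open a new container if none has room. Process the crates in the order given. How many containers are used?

12

C1 (29 m³) → container 1 (remaining 1 m³)
C2 (9 m³) → container 2 (remaining 21 m³)
C3 (25 m³) → container 3 (remaining 5 m³)
C4 (18 m³) → container 2 (remaining 3 m³)
C5 (14 m³) → container 4 (remaining 16 m³)
C6 (14 m³) → container 4 (remaining 2 m³)
C7 (19 m³) → container 5 (remaining 11 m³)
C8 (21 m³) → container 6 (remaining 9 m³)
C9 (22 m³) → container 7 (remaining 8 m³)
C10 (26 m³) → container 8 (remaining 4 m³)
C11 (11 m³) → container 5 (remaining 0 m³)
C12 (23 m³) → container 9 (remaining 7 m³)
C13 (29 m³) → container 10 (remaining 1 m³)
C14 (2 m³) → container 4 (remaining 0 m³)
C15 (22 m³) → container 11 (remaining 8 m³)
C16 (2 m³) → container 2 (remaining 1 m³)
C17 (22 m³) → container 12 (remaining 8 m³)
Final containers: [29] [9,18,2] [25] [14,14,2] [19,11] [21] [22] [26] [23] [29] [22] [22].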